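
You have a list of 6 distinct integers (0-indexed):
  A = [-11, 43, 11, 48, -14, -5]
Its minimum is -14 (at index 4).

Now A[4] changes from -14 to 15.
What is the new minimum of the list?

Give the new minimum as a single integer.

Answer: -11

Derivation:
Old min = -14 (at index 4)
Change: A[4] -14 -> 15
Changed element WAS the min. Need to check: is 15 still <= all others?
  Min of remaining elements: -11
  New min = min(15, -11) = -11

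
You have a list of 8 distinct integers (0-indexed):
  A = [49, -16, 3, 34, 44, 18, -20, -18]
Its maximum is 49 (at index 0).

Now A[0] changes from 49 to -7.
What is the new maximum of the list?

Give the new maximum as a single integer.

Answer: 44

Derivation:
Old max = 49 (at index 0)
Change: A[0] 49 -> -7
Changed element WAS the max -> may need rescan.
  Max of remaining elements: 44
  New max = max(-7, 44) = 44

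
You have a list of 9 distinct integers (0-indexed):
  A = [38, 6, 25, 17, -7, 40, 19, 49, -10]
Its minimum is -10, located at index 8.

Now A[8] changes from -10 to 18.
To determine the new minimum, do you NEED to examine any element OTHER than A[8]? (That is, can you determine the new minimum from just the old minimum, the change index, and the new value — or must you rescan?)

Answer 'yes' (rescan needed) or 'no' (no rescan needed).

Old min = -10 at index 8
Change at index 8: -10 -> 18
Index 8 WAS the min and new value 18 > old min -10. Must rescan other elements to find the new min.
Needs rescan: yes

Answer: yes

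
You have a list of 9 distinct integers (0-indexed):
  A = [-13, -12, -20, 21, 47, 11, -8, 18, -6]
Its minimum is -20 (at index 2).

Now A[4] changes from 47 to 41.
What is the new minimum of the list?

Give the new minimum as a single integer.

Old min = -20 (at index 2)
Change: A[4] 47 -> 41
Changed element was NOT the old min.
  New min = min(old_min, new_val) = min(-20, 41) = -20

Answer: -20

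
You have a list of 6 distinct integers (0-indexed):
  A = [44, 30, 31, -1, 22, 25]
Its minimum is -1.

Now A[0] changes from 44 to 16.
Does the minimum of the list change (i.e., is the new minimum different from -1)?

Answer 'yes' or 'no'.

Old min = -1
Change: A[0] 44 -> 16
Changed element was NOT the min; min changes only if 16 < -1.
New min = -1; changed? no

Answer: no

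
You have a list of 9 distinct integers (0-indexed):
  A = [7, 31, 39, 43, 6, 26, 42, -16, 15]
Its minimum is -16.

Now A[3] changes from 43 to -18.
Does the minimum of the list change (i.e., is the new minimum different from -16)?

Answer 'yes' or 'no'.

Old min = -16
Change: A[3] 43 -> -18
Changed element was NOT the min; min changes only if -18 < -16.
New min = -18; changed? yes

Answer: yes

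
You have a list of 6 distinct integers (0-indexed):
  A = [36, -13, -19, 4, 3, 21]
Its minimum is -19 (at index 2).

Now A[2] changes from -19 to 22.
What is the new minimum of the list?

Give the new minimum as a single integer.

Answer: -13

Derivation:
Old min = -19 (at index 2)
Change: A[2] -19 -> 22
Changed element WAS the min. Need to check: is 22 still <= all others?
  Min of remaining elements: -13
  New min = min(22, -13) = -13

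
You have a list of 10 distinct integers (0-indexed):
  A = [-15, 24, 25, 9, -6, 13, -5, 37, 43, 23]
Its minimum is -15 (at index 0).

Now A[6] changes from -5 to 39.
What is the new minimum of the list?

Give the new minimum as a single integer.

Old min = -15 (at index 0)
Change: A[6] -5 -> 39
Changed element was NOT the old min.
  New min = min(old_min, new_val) = min(-15, 39) = -15

Answer: -15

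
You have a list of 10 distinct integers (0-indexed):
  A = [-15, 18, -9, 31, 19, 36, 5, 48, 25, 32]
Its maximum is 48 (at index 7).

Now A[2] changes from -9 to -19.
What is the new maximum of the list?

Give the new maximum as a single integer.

Answer: 48

Derivation:
Old max = 48 (at index 7)
Change: A[2] -9 -> -19
Changed element was NOT the old max.
  New max = max(old_max, new_val) = max(48, -19) = 48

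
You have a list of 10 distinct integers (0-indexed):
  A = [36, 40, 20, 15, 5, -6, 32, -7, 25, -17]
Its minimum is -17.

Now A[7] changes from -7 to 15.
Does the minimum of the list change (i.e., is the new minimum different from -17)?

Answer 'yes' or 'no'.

Answer: no

Derivation:
Old min = -17
Change: A[7] -7 -> 15
Changed element was NOT the min; min changes only if 15 < -17.
New min = -17; changed? no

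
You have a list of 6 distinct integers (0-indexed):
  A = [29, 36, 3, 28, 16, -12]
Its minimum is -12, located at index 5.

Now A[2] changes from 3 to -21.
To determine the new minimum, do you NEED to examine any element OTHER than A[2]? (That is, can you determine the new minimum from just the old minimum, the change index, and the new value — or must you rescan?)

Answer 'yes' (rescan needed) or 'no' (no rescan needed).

Old min = -12 at index 5
Change at index 2: 3 -> -21
Index 2 was NOT the min. New min = min(-12, -21). No rescan of other elements needed.
Needs rescan: no

Answer: no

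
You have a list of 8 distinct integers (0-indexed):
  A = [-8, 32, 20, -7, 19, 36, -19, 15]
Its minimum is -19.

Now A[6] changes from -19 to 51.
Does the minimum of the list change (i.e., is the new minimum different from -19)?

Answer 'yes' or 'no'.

Answer: yes

Derivation:
Old min = -19
Change: A[6] -19 -> 51
Changed element was the min; new min must be rechecked.
New min = -8; changed? yes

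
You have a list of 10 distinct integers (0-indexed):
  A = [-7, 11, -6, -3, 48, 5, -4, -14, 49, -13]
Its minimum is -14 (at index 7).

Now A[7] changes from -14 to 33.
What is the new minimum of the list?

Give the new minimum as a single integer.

Old min = -14 (at index 7)
Change: A[7] -14 -> 33
Changed element WAS the min. Need to check: is 33 still <= all others?
  Min of remaining elements: -13
  New min = min(33, -13) = -13

Answer: -13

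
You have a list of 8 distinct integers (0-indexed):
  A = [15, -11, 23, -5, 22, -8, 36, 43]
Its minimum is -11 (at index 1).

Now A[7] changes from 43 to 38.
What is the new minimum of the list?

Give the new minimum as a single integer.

Old min = -11 (at index 1)
Change: A[7] 43 -> 38
Changed element was NOT the old min.
  New min = min(old_min, new_val) = min(-11, 38) = -11

Answer: -11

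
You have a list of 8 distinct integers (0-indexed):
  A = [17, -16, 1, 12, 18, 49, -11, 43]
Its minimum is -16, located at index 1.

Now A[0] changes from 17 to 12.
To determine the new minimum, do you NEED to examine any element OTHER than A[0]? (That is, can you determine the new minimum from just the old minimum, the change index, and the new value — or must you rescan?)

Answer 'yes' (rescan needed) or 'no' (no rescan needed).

Answer: no

Derivation:
Old min = -16 at index 1
Change at index 0: 17 -> 12
Index 0 was NOT the min. New min = min(-16, 12). No rescan of other elements needed.
Needs rescan: no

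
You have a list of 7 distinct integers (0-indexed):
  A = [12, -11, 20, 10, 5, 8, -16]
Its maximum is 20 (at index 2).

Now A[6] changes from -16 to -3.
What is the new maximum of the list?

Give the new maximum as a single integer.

Answer: 20

Derivation:
Old max = 20 (at index 2)
Change: A[6] -16 -> -3
Changed element was NOT the old max.
  New max = max(old_max, new_val) = max(20, -3) = 20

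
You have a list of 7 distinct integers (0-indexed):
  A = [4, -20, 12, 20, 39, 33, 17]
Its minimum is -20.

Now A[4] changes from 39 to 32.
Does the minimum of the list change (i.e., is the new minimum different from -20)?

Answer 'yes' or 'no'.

Answer: no

Derivation:
Old min = -20
Change: A[4] 39 -> 32
Changed element was NOT the min; min changes only if 32 < -20.
New min = -20; changed? no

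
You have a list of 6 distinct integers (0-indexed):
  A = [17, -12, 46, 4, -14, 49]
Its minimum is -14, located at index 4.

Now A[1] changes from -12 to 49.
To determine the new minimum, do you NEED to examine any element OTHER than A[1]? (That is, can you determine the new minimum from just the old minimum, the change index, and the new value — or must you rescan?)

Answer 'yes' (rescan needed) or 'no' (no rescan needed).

Answer: no

Derivation:
Old min = -14 at index 4
Change at index 1: -12 -> 49
Index 1 was NOT the min. New min = min(-14, 49). No rescan of other elements needed.
Needs rescan: no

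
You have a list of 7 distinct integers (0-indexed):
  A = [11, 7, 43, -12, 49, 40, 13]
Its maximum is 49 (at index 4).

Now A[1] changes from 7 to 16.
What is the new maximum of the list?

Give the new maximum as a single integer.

Answer: 49

Derivation:
Old max = 49 (at index 4)
Change: A[1] 7 -> 16
Changed element was NOT the old max.
  New max = max(old_max, new_val) = max(49, 16) = 49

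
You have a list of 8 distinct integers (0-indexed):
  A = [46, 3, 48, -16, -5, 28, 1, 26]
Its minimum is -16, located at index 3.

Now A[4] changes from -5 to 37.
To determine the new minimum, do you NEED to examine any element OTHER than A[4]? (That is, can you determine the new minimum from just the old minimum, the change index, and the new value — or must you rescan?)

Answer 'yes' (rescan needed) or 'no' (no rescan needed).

Old min = -16 at index 3
Change at index 4: -5 -> 37
Index 4 was NOT the min. New min = min(-16, 37). No rescan of other elements needed.
Needs rescan: no

Answer: no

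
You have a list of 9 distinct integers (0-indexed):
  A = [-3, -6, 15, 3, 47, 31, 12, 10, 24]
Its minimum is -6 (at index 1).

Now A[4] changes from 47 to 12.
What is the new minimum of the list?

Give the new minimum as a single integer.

Old min = -6 (at index 1)
Change: A[4] 47 -> 12
Changed element was NOT the old min.
  New min = min(old_min, new_val) = min(-6, 12) = -6

Answer: -6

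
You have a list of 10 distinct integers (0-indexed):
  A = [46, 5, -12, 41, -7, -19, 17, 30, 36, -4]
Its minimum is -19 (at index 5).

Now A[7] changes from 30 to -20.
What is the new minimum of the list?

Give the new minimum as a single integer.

Old min = -19 (at index 5)
Change: A[7] 30 -> -20
Changed element was NOT the old min.
  New min = min(old_min, new_val) = min(-19, -20) = -20

Answer: -20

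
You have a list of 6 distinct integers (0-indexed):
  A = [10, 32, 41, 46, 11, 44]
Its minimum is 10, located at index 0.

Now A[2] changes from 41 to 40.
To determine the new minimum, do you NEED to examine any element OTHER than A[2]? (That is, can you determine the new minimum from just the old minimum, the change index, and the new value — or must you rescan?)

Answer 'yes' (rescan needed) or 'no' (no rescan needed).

Old min = 10 at index 0
Change at index 2: 41 -> 40
Index 2 was NOT the min. New min = min(10, 40). No rescan of other elements needed.
Needs rescan: no

Answer: no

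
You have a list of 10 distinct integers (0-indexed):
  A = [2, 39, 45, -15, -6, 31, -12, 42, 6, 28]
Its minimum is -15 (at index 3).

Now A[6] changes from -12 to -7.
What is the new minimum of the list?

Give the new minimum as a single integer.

Answer: -15

Derivation:
Old min = -15 (at index 3)
Change: A[6] -12 -> -7
Changed element was NOT the old min.
  New min = min(old_min, new_val) = min(-15, -7) = -15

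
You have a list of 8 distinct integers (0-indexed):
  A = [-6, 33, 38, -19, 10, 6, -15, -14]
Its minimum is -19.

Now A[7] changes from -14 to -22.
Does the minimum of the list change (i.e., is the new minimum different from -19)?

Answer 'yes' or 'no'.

Answer: yes

Derivation:
Old min = -19
Change: A[7] -14 -> -22
Changed element was NOT the min; min changes only if -22 < -19.
New min = -22; changed? yes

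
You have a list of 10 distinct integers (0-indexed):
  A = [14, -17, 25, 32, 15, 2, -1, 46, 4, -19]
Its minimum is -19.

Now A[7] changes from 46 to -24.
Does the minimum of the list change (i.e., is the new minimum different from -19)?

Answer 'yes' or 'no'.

Answer: yes

Derivation:
Old min = -19
Change: A[7] 46 -> -24
Changed element was NOT the min; min changes only if -24 < -19.
New min = -24; changed? yes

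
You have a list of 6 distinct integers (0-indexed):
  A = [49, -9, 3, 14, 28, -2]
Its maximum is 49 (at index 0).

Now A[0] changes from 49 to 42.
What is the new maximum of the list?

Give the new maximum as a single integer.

Old max = 49 (at index 0)
Change: A[0] 49 -> 42
Changed element WAS the max -> may need rescan.
  Max of remaining elements: 28
  New max = max(42, 28) = 42

Answer: 42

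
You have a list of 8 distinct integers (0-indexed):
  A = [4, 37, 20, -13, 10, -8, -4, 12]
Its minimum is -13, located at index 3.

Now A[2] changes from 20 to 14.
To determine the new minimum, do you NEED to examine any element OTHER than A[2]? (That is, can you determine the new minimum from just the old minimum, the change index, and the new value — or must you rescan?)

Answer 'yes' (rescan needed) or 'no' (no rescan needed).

Old min = -13 at index 3
Change at index 2: 20 -> 14
Index 2 was NOT the min. New min = min(-13, 14). No rescan of other elements needed.
Needs rescan: no

Answer: no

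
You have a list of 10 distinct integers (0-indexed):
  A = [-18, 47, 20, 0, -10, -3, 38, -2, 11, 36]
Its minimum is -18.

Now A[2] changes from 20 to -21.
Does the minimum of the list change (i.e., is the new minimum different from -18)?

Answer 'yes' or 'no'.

Old min = -18
Change: A[2] 20 -> -21
Changed element was NOT the min; min changes only if -21 < -18.
New min = -21; changed? yes

Answer: yes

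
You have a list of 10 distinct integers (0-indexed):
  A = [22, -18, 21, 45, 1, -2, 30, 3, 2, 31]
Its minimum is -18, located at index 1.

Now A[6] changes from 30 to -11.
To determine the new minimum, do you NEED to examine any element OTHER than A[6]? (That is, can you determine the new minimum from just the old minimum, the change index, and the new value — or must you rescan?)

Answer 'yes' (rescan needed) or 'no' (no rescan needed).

Old min = -18 at index 1
Change at index 6: 30 -> -11
Index 6 was NOT the min. New min = min(-18, -11). No rescan of other elements needed.
Needs rescan: no

Answer: no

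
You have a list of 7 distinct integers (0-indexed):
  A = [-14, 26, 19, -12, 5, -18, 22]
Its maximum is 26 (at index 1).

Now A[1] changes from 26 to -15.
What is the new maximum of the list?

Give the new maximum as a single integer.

Answer: 22

Derivation:
Old max = 26 (at index 1)
Change: A[1] 26 -> -15
Changed element WAS the max -> may need rescan.
  Max of remaining elements: 22
  New max = max(-15, 22) = 22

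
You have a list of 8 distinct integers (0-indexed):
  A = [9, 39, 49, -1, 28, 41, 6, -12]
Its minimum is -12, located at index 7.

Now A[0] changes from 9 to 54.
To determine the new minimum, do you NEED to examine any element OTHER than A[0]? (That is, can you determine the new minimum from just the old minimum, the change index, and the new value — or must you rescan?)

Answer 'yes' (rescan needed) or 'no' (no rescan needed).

Old min = -12 at index 7
Change at index 0: 9 -> 54
Index 0 was NOT the min. New min = min(-12, 54). No rescan of other elements needed.
Needs rescan: no

Answer: no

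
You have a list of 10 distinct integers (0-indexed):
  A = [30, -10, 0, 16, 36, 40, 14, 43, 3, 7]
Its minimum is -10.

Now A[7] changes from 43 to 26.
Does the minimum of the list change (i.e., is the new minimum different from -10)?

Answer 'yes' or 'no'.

Answer: no

Derivation:
Old min = -10
Change: A[7] 43 -> 26
Changed element was NOT the min; min changes only if 26 < -10.
New min = -10; changed? no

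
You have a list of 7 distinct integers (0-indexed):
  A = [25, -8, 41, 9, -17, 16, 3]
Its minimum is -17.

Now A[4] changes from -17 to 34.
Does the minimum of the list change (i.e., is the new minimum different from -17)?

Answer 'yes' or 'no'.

Answer: yes

Derivation:
Old min = -17
Change: A[4] -17 -> 34
Changed element was the min; new min must be rechecked.
New min = -8; changed? yes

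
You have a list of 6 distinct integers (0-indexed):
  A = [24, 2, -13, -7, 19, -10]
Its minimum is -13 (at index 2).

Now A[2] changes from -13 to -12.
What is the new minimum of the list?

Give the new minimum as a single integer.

Answer: -12

Derivation:
Old min = -13 (at index 2)
Change: A[2] -13 -> -12
Changed element WAS the min. Need to check: is -12 still <= all others?
  Min of remaining elements: -10
  New min = min(-12, -10) = -12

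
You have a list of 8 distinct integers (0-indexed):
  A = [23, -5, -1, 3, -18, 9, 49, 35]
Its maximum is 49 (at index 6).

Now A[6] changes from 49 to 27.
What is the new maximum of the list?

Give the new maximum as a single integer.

Answer: 35

Derivation:
Old max = 49 (at index 6)
Change: A[6] 49 -> 27
Changed element WAS the max -> may need rescan.
  Max of remaining elements: 35
  New max = max(27, 35) = 35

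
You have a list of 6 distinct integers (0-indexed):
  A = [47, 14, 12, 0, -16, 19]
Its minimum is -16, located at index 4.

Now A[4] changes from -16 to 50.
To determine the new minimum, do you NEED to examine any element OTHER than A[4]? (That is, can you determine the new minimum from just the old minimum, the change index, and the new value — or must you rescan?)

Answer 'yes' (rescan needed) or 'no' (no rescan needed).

Old min = -16 at index 4
Change at index 4: -16 -> 50
Index 4 WAS the min and new value 50 > old min -16. Must rescan other elements to find the new min.
Needs rescan: yes

Answer: yes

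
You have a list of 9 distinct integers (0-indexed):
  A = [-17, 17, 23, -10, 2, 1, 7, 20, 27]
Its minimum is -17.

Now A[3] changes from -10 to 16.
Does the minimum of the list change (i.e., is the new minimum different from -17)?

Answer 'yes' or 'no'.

Old min = -17
Change: A[3] -10 -> 16
Changed element was NOT the min; min changes only if 16 < -17.
New min = -17; changed? no

Answer: no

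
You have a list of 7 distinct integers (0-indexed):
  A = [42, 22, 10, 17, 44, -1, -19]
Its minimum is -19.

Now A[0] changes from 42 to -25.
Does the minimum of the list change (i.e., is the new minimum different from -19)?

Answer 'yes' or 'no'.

Old min = -19
Change: A[0] 42 -> -25
Changed element was NOT the min; min changes only if -25 < -19.
New min = -25; changed? yes

Answer: yes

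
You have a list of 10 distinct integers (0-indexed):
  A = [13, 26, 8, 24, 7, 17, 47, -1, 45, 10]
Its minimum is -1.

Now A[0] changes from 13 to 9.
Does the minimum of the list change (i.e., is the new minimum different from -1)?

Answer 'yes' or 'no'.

Old min = -1
Change: A[0] 13 -> 9
Changed element was NOT the min; min changes only if 9 < -1.
New min = -1; changed? no

Answer: no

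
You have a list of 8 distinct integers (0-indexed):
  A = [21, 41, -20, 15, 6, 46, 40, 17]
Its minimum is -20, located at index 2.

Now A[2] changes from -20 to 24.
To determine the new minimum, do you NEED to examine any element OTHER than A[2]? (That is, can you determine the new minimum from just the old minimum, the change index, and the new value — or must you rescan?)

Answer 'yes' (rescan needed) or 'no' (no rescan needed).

Answer: yes

Derivation:
Old min = -20 at index 2
Change at index 2: -20 -> 24
Index 2 WAS the min and new value 24 > old min -20. Must rescan other elements to find the new min.
Needs rescan: yes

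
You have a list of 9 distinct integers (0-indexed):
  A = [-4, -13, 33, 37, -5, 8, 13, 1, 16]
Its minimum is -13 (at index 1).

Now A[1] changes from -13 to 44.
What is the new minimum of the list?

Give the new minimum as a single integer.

Answer: -5

Derivation:
Old min = -13 (at index 1)
Change: A[1] -13 -> 44
Changed element WAS the min. Need to check: is 44 still <= all others?
  Min of remaining elements: -5
  New min = min(44, -5) = -5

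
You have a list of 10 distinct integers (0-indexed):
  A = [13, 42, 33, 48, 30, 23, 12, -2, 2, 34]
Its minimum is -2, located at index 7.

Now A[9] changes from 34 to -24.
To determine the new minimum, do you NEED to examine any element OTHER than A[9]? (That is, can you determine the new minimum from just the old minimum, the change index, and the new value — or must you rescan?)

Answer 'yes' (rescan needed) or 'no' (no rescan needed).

Old min = -2 at index 7
Change at index 9: 34 -> -24
Index 9 was NOT the min. New min = min(-2, -24). No rescan of other elements needed.
Needs rescan: no

Answer: no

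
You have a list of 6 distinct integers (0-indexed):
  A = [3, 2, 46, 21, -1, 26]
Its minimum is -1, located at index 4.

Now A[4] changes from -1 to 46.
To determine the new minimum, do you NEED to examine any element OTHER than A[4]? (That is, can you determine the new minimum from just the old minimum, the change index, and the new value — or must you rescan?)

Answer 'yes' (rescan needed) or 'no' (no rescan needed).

Answer: yes

Derivation:
Old min = -1 at index 4
Change at index 4: -1 -> 46
Index 4 WAS the min and new value 46 > old min -1. Must rescan other elements to find the new min.
Needs rescan: yes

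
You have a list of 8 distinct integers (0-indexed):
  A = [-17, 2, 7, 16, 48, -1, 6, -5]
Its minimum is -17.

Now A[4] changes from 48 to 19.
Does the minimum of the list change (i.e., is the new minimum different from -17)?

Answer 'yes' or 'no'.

Old min = -17
Change: A[4] 48 -> 19
Changed element was NOT the min; min changes only if 19 < -17.
New min = -17; changed? no

Answer: no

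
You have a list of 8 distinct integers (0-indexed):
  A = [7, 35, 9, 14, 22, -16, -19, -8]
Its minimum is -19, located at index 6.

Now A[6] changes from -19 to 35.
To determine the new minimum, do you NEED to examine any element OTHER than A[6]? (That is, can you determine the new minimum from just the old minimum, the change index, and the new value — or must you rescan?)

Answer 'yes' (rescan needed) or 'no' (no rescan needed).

Answer: yes

Derivation:
Old min = -19 at index 6
Change at index 6: -19 -> 35
Index 6 WAS the min and new value 35 > old min -19. Must rescan other elements to find the new min.
Needs rescan: yes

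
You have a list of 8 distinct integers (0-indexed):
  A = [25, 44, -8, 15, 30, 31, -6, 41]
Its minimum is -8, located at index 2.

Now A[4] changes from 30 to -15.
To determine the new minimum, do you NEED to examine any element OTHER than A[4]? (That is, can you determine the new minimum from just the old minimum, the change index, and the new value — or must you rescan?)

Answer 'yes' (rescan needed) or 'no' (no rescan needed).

Old min = -8 at index 2
Change at index 4: 30 -> -15
Index 4 was NOT the min. New min = min(-8, -15). No rescan of other elements needed.
Needs rescan: no

Answer: no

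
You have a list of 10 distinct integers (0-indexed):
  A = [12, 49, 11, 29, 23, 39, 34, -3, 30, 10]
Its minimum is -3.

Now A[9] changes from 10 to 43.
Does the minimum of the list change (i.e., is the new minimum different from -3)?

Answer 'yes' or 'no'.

Old min = -3
Change: A[9] 10 -> 43
Changed element was NOT the min; min changes only if 43 < -3.
New min = -3; changed? no

Answer: no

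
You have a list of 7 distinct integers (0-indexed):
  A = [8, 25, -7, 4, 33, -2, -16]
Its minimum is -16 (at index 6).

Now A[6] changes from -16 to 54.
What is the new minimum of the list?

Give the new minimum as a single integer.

Answer: -7

Derivation:
Old min = -16 (at index 6)
Change: A[6] -16 -> 54
Changed element WAS the min. Need to check: is 54 still <= all others?
  Min of remaining elements: -7
  New min = min(54, -7) = -7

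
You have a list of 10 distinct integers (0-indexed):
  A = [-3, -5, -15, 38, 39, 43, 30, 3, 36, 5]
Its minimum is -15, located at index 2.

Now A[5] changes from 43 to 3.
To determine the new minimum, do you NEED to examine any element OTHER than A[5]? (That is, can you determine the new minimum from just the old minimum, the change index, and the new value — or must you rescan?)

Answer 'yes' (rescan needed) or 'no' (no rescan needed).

Answer: no

Derivation:
Old min = -15 at index 2
Change at index 5: 43 -> 3
Index 5 was NOT the min. New min = min(-15, 3). No rescan of other elements needed.
Needs rescan: no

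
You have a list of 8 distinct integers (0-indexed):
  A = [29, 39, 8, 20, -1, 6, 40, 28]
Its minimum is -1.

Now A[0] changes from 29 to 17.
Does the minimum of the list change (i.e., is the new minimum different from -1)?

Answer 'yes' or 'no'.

Old min = -1
Change: A[0] 29 -> 17
Changed element was NOT the min; min changes only if 17 < -1.
New min = -1; changed? no

Answer: no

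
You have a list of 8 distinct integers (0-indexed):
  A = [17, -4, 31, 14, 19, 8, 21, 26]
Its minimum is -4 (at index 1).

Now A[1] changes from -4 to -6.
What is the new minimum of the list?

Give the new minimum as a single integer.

Answer: -6

Derivation:
Old min = -4 (at index 1)
Change: A[1] -4 -> -6
Changed element WAS the min. Need to check: is -6 still <= all others?
  Min of remaining elements: 8
  New min = min(-6, 8) = -6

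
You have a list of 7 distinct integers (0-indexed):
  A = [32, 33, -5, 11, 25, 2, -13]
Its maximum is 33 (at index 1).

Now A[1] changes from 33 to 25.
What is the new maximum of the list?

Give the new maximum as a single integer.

Old max = 33 (at index 1)
Change: A[1] 33 -> 25
Changed element WAS the max -> may need rescan.
  Max of remaining elements: 32
  New max = max(25, 32) = 32

Answer: 32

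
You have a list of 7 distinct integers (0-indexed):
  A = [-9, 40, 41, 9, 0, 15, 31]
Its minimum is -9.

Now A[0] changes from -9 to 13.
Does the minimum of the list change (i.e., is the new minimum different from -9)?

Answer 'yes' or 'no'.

Answer: yes

Derivation:
Old min = -9
Change: A[0] -9 -> 13
Changed element was the min; new min must be rechecked.
New min = 0; changed? yes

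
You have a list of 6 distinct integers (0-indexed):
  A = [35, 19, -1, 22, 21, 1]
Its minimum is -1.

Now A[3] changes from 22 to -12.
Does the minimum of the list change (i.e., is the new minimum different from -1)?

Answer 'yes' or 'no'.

Old min = -1
Change: A[3] 22 -> -12
Changed element was NOT the min; min changes only if -12 < -1.
New min = -12; changed? yes

Answer: yes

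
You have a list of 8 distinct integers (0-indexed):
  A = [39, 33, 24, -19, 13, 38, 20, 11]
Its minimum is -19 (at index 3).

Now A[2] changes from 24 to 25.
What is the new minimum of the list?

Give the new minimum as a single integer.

Answer: -19

Derivation:
Old min = -19 (at index 3)
Change: A[2] 24 -> 25
Changed element was NOT the old min.
  New min = min(old_min, new_val) = min(-19, 25) = -19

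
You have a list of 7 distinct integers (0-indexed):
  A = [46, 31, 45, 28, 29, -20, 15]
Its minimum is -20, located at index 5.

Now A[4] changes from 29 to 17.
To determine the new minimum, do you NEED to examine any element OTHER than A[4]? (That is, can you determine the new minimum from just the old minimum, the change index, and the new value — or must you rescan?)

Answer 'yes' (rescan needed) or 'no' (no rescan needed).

Old min = -20 at index 5
Change at index 4: 29 -> 17
Index 4 was NOT the min. New min = min(-20, 17). No rescan of other elements needed.
Needs rescan: no

Answer: no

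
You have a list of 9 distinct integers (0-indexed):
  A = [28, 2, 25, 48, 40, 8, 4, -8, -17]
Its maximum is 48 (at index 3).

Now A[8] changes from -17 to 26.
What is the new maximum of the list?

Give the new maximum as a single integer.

Answer: 48

Derivation:
Old max = 48 (at index 3)
Change: A[8] -17 -> 26
Changed element was NOT the old max.
  New max = max(old_max, new_val) = max(48, 26) = 48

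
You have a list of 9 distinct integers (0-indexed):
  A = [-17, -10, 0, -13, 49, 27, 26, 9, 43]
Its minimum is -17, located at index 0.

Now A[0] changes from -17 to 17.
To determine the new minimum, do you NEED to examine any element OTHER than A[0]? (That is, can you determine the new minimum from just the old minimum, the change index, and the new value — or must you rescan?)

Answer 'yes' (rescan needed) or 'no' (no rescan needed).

Old min = -17 at index 0
Change at index 0: -17 -> 17
Index 0 WAS the min and new value 17 > old min -17. Must rescan other elements to find the new min.
Needs rescan: yes

Answer: yes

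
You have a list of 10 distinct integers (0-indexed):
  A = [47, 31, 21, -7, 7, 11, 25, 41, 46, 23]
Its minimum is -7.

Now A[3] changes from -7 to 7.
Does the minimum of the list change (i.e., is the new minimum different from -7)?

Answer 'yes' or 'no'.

Old min = -7
Change: A[3] -7 -> 7
Changed element was the min; new min must be rechecked.
New min = 7; changed? yes

Answer: yes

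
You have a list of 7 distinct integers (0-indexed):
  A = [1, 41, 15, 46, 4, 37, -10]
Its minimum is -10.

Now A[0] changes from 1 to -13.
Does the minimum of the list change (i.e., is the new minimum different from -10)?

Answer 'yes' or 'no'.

Old min = -10
Change: A[0] 1 -> -13
Changed element was NOT the min; min changes only if -13 < -10.
New min = -13; changed? yes

Answer: yes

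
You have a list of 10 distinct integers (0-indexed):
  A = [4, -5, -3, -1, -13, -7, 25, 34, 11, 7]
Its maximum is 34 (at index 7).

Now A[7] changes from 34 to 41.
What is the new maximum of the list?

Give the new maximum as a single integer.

Old max = 34 (at index 7)
Change: A[7] 34 -> 41
Changed element WAS the max -> may need rescan.
  Max of remaining elements: 25
  New max = max(41, 25) = 41

Answer: 41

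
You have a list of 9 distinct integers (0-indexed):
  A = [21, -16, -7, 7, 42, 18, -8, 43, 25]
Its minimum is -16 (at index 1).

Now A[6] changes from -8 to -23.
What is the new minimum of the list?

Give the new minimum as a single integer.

Old min = -16 (at index 1)
Change: A[6] -8 -> -23
Changed element was NOT the old min.
  New min = min(old_min, new_val) = min(-16, -23) = -23

Answer: -23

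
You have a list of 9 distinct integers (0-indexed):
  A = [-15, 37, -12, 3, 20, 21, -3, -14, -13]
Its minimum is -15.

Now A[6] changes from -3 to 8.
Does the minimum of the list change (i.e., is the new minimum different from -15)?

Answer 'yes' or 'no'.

Answer: no

Derivation:
Old min = -15
Change: A[6] -3 -> 8
Changed element was NOT the min; min changes only if 8 < -15.
New min = -15; changed? no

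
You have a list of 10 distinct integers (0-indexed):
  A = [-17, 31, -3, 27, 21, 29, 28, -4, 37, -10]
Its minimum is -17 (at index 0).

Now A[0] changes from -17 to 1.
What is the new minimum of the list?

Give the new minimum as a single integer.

Old min = -17 (at index 0)
Change: A[0] -17 -> 1
Changed element WAS the min. Need to check: is 1 still <= all others?
  Min of remaining elements: -10
  New min = min(1, -10) = -10

Answer: -10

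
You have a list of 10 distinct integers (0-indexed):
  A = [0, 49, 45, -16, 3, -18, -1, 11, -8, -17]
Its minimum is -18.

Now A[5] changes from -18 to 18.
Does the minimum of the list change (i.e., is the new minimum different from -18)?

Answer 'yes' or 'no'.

Answer: yes

Derivation:
Old min = -18
Change: A[5] -18 -> 18
Changed element was the min; new min must be rechecked.
New min = -17; changed? yes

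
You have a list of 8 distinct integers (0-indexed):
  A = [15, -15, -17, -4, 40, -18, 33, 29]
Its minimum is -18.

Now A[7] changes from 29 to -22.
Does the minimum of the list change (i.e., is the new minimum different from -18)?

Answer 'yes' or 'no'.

Old min = -18
Change: A[7] 29 -> -22
Changed element was NOT the min; min changes only if -22 < -18.
New min = -22; changed? yes

Answer: yes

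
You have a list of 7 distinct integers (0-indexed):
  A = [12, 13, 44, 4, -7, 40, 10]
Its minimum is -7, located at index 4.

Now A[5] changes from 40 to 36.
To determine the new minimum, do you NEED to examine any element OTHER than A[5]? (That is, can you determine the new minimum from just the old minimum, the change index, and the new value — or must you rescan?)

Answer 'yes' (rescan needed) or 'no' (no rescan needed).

Answer: no

Derivation:
Old min = -7 at index 4
Change at index 5: 40 -> 36
Index 5 was NOT the min. New min = min(-7, 36). No rescan of other elements needed.
Needs rescan: no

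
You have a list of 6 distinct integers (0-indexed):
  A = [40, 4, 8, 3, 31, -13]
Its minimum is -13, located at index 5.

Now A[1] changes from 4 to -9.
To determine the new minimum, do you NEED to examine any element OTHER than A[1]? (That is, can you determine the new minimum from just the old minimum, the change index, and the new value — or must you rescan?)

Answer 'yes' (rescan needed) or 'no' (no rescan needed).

Answer: no

Derivation:
Old min = -13 at index 5
Change at index 1: 4 -> -9
Index 1 was NOT the min. New min = min(-13, -9). No rescan of other elements needed.
Needs rescan: no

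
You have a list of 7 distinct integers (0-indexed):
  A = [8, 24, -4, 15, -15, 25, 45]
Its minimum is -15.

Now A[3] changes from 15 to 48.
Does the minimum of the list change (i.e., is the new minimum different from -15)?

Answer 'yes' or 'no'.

Old min = -15
Change: A[3] 15 -> 48
Changed element was NOT the min; min changes only if 48 < -15.
New min = -15; changed? no

Answer: no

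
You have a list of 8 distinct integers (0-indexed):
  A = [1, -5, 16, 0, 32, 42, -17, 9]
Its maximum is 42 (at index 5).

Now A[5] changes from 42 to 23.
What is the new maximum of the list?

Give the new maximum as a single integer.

Answer: 32

Derivation:
Old max = 42 (at index 5)
Change: A[5] 42 -> 23
Changed element WAS the max -> may need rescan.
  Max of remaining elements: 32
  New max = max(23, 32) = 32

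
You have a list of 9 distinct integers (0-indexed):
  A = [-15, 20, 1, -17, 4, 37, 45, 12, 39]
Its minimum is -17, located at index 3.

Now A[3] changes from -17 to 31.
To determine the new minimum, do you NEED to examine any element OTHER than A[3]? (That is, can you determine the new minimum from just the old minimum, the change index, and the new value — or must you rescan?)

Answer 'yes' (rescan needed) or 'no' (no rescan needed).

Old min = -17 at index 3
Change at index 3: -17 -> 31
Index 3 WAS the min and new value 31 > old min -17. Must rescan other elements to find the new min.
Needs rescan: yes

Answer: yes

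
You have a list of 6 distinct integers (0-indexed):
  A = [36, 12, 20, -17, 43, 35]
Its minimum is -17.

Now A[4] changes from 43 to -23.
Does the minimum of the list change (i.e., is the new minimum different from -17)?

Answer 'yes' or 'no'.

Old min = -17
Change: A[4] 43 -> -23
Changed element was NOT the min; min changes only if -23 < -17.
New min = -23; changed? yes

Answer: yes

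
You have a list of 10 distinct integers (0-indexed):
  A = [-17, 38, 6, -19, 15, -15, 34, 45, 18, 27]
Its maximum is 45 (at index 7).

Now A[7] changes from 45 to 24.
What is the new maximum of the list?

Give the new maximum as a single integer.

Answer: 38

Derivation:
Old max = 45 (at index 7)
Change: A[7] 45 -> 24
Changed element WAS the max -> may need rescan.
  Max of remaining elements: 38
  New max = max(24, 38) = 38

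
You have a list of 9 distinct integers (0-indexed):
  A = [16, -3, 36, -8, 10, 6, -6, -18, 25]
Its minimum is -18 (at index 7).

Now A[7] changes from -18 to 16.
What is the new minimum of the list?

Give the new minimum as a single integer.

Answer: -8

Derivation:
Old min = -18 (at index 7)
Change: A[7] -18 -> 16
Changed element WAS the min. Need to check: is 16 still <= all others?
  Min of remaining elements: -8
  New min = min(16, -8) = -8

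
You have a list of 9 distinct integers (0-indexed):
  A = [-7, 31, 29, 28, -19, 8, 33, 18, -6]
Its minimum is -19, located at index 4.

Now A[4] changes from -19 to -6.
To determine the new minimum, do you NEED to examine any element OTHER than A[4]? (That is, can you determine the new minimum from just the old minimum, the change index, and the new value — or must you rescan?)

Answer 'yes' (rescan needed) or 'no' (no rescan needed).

Answer: yes

Derivation:
Old min = -19 at index 4
Change at index 4: -19 -> -6
Index 4 WAS the min and new value -6 > old min -19. Must rescan other elements to find the new min.
Needs rescan: yes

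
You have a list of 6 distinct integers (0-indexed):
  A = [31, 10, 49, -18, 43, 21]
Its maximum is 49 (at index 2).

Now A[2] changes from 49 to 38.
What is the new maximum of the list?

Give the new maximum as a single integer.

Answer: 43

Derivation:
Old max = 49 (at index 2)
Change: A[2] 49 -> 38
Changed element WAS the max -> may need rescan.
  Max of remaining elements: 43
  New max = max(38, 43) = 43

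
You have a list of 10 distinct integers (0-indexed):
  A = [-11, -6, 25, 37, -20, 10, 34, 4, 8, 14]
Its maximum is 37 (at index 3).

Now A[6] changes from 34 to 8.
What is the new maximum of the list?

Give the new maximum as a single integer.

Old max = 37 (at index 3)
Change: A[6] 34 -> 8
Changed element was NOT the old max.
  New max = max(old_max, new_val) = max(37, 8) = 37

Answer: 37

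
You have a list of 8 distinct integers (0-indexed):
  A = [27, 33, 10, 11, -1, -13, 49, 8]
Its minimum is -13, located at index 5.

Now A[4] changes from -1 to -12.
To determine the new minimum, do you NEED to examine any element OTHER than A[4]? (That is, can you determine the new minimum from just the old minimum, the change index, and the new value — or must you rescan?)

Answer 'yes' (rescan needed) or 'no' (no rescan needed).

Old min = -13 at index 5
Change at index 4: -1 -> -12
Index 4 was NOT the min. New min = min(-13, -12). No rescan of other elements needed.
Needs rescan: no

Answer: no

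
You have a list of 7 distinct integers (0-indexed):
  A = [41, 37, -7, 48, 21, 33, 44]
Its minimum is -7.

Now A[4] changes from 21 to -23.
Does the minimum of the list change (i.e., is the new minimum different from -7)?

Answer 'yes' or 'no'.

Answer: yes

Derivation:
Old min = -7
Change: A[4] 21 -> -23
Changed element was NOT the min; min changes only if -23 < -7.
New min = -23; changed? yes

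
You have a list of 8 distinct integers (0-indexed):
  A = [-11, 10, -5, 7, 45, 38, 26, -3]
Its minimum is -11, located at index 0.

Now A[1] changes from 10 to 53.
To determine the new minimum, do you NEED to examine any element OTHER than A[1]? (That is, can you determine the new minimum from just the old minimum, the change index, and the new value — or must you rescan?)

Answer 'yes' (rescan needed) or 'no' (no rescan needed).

Old min = -11 at index 0
Change at index 1: 10 -> 53
Index 1 was NOT the min. New min = min(-11, 53). No rescan of other elements needed.
Needs rescan: no

Answer: no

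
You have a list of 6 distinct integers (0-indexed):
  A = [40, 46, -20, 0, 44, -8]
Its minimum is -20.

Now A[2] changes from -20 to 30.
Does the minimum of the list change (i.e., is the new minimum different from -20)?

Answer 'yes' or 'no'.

Answer: yes

Derivation:
Old min = -20
Change: A[2] -20 -> 30
Changed element was the min; new min must be rechecked.
New min = -8; changed? yes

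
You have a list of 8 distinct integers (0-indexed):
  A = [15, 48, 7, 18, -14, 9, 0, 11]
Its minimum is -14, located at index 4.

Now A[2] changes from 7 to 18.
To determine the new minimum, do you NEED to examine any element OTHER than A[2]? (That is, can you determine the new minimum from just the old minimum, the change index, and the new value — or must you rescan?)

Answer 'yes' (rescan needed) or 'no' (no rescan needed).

Answer: no

Derivation:
Old min = -14 at index 4
Change at index 2: 7 -> 18
Index 2 was NOT the min. New min = min(-14, 18). No rescan of other elements needed.
Needs rescan: no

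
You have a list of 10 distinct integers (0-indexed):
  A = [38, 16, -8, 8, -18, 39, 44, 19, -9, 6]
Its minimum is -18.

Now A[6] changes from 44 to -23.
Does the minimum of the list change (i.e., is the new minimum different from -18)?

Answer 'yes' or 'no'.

Answer: yes

Derivation:
Old min = -18
Change: A[6] 44 -> -23
Changed element was NOT the min; min changes only if -23 < -18.
New min = -23; changed? yes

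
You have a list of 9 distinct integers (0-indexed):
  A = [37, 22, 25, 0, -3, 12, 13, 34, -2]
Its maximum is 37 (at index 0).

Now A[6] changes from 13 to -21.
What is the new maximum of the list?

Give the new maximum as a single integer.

Answer: 37

Derivation:
Old max = 37 (at index 0)
Change: A[6] 13 -> -21
Changed element was NOT the old max.
  New max = max(old_max, new_val) = max(37, -21) = 37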